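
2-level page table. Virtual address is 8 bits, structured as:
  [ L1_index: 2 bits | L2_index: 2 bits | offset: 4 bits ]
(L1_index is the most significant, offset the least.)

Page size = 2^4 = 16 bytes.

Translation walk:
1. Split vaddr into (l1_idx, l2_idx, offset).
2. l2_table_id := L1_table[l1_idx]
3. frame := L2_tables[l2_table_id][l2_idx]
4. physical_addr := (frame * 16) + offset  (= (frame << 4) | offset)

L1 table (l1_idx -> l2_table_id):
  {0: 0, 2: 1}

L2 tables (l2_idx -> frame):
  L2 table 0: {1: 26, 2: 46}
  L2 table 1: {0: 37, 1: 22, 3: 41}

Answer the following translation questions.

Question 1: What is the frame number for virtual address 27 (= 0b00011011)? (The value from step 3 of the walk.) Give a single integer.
Answer: 26

Derivation:
vaddr = 27: l1_idx=0, l2_idx=1
L1[0] = 0; L2[0][1] = 26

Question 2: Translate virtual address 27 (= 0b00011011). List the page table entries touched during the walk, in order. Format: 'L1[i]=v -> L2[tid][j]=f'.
Answer: L1[0]=0 -> L2[0][1]=26

Derivation:
vaddr = 27 = 0b00011011
Split: l1_idx=0, l2_idx=1, offset=11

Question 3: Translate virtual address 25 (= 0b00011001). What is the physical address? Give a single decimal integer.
vaddr = 25 = 0b00011001
Split: l1_idx=0, l2_idx=1, offset=9
L1[0] = 0
L2[0][1] = 26
paddr = 26 * 16 + 9 = 425

Answer: 425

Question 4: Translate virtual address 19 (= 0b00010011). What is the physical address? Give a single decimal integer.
Answer: 419

Derivation:
vaddr = 19 = 0b00010011
Split: l1_idx=0, l2_idx=1, offset=3
L1[0] = 0
L2[0][1] = 26
paddr = 26 * 16 + 3 = 419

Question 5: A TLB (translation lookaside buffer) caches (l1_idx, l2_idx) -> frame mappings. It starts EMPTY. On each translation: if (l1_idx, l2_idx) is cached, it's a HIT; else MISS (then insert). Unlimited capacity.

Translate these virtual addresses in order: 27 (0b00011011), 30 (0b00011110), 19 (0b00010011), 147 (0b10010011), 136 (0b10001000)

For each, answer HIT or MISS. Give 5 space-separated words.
Answer: MISS HIT HIT MISS MISS

Derivation:
vaddr=27: (0,1) not in TLB -> MISS, insert
vaddr=30: (0,1) in TLB -> HIT
vaddr=19: (0,1) in TLB -> HIT
vaddr=147: (2,1) not in TLB -> MISS, insert
vaddr=136: (2,0) not in TLB -> MISS, insert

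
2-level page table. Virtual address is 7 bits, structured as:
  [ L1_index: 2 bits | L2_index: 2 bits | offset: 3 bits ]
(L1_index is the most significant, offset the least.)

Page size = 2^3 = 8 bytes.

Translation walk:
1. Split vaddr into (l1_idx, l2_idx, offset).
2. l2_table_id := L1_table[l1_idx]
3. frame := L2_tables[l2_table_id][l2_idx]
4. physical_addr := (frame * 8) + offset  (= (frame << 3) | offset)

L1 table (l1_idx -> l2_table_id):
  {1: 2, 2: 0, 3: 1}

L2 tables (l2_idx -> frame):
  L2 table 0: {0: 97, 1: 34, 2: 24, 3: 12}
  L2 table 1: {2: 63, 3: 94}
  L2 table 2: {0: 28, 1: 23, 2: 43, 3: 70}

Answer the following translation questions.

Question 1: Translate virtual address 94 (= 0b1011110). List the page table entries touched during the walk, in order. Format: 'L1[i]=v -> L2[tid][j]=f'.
vaddr = 94 = 0b1011110
Split: l1_idx=2, l2_idx=3, offset=6

Answer: L1[2]=0 -> L2[0][3]=12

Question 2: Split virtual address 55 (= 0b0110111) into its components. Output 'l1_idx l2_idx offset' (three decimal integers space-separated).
Answer: 1 2 7

Derivation:
vaddr = 55 = 0b0110111
  top 2 bits -> l1_idx = 1
  next 2 bits -> l2_idx = 2
  bottom 3 bits -> offset = 7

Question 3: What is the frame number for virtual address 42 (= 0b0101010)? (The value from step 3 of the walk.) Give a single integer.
Answer: 23

Derivation:
vaddr = 42: l1_idx=1, l2_idx=1
L1[1] = 2; L2[2][1] = 23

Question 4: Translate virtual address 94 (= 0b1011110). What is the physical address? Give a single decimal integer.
vaddr = 94 = 0b1011110
Split: l1_idx=2, l2_idx=3, offset=6
L1[2] = 0
L2[0][3] = 12
paddr = 12 * 8 + 6 = 102

Answer: 102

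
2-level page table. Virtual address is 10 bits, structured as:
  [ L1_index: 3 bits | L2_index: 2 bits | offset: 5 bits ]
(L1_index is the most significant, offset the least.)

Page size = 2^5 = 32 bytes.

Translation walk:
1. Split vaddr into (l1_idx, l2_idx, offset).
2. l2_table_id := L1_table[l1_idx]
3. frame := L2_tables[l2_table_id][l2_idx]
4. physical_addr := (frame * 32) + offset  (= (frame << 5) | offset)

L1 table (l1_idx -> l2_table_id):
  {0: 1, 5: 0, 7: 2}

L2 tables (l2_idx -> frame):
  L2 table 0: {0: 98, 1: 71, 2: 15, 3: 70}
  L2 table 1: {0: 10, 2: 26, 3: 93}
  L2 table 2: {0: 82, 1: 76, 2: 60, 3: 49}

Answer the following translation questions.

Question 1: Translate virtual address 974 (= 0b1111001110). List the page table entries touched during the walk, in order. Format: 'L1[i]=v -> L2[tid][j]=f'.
Answer: L1[7]=2 -> L2[2][2]=60

Derivation:
vaddr = 974 = 0b1111001110
Split: l1_idx=7, l2_idx=2, offset=14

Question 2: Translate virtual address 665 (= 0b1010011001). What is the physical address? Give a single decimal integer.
vaddr = 665 = 0b1010011001
Split: l1_idx=5, l2_idx=0, offset=25
L1[5] = 0
L2[0][0] = 98
paddr = 98 * 32 + 25 = 3161

Answer: 3161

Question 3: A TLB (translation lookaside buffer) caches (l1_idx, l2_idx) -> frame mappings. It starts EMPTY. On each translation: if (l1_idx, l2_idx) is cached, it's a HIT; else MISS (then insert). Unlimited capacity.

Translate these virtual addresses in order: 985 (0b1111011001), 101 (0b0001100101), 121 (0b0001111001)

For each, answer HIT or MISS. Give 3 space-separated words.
Answer: MISS MISS HIT

Derivation:
vaddr=985: (7,2) not in TLB -> MISS, insert
vaddr=101: (0,3) not in TLB -> MISS, insert
vaddr=121: (0,3) in TLB -> HIT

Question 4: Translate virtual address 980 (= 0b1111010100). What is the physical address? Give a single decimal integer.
vaddr = 980 = 0b1111010100
Split: l1_idx=7, l2_idx=2, offset=20
L1[7] = 2
L2[2][2] = 60
paddr = 60 * 32 + 20 = 1940

Answer: 1940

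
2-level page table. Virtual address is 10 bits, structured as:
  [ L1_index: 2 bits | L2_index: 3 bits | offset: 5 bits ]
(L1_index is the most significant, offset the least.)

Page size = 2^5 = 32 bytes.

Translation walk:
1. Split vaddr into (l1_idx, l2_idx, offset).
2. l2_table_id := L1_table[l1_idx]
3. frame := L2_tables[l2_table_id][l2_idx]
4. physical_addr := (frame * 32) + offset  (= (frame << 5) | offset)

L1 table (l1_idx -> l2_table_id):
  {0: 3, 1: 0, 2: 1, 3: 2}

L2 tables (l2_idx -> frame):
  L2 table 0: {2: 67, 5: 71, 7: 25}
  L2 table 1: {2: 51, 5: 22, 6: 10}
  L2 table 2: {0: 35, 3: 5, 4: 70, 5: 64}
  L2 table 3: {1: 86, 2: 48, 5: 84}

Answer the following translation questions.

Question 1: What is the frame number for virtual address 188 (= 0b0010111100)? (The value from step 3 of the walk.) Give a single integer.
Answer: 84

Derivation:
vaddr = 188: l1_idx=0, l2_idx=5
L1[0] = 3; L2[3][5] = 84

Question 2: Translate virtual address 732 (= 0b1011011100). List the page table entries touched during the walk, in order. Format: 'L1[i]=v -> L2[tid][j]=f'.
Answer: L1[2]=1 -> L2[1][6]=10

Derivation:
vaddr = 732 = 0b1011011100
Split: l1_idx=2, l2_idx=6, offset=28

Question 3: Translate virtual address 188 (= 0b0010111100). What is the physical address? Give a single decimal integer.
Answer: 2716

Derivation:
vaddr = 188 = 0b0010111100
Split: l1_idx=0, l2_idx=5, offset=28
L1[0] = 3
L2[3][5] = 84
paddr = 84 * 32 + 28 = 2716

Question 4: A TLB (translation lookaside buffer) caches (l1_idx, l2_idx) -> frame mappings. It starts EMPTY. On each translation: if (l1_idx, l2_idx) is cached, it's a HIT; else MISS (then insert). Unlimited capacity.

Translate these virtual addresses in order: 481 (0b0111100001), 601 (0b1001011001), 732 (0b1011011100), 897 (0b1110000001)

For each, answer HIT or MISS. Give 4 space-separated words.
vaddr=481: (1,7) not in TLB -> MISS, insert
vaddr=601: (2,2) not in TLB -> MISS, insert
vaddr=732: (2,6) not in TLB -> MISS, insert
vaddr=897: (3,4) not in TLB -> MISS, insert

Answer: MISS MISS MISS MISS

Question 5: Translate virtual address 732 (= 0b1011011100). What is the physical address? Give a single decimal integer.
Answer: 348

Derivation:
vaddr = 732 = 0b1011011100
Split: l1_idx=2, l2_idx=6, offset=28
L1[2] = 1
L2[1][6] = 10
paddr = 10 * 32 + 28 = 348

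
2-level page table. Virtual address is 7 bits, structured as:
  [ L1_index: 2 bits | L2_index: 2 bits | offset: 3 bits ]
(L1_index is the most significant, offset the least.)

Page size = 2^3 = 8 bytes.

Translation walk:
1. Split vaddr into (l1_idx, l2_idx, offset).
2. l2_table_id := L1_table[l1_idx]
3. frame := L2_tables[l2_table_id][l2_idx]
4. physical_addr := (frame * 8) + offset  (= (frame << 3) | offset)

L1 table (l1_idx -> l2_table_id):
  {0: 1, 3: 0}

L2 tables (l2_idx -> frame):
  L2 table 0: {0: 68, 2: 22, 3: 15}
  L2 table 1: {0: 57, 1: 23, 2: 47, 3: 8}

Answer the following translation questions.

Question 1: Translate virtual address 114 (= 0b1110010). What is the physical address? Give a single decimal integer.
vaddr = 114 = 0b1110010
Split: l1_idx=3, l2_idx=2, offset=2
L1[3] = 0
L2[0][2] = 22
paddr = 22 * 8 + 2 = 178

Answer: 178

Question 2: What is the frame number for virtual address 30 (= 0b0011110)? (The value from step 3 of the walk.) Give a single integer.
Answer: 8

Derivation:
vaddr = 30: l1_idx=0, l2_idx=3
L1[0] = 1; L2[1][3] = 8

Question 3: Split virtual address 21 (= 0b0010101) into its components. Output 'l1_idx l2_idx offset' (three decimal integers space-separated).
Answer: 0 2 5

Derivation:
vaddr = 21 = 0b0010101
  top 2 bits -> l1_idx = 0
  next 2 bits -> l2_idx = 2
  bottom 3 bits -> offset = 5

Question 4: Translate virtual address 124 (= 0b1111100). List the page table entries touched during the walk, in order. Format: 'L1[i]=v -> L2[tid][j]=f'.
Answer: L1[3]=0 -> L2[0][3]=15

Derivation:
vaddr = 124 = 0b1111100
Split: l1_idx=3, l2_idx=3, offset=4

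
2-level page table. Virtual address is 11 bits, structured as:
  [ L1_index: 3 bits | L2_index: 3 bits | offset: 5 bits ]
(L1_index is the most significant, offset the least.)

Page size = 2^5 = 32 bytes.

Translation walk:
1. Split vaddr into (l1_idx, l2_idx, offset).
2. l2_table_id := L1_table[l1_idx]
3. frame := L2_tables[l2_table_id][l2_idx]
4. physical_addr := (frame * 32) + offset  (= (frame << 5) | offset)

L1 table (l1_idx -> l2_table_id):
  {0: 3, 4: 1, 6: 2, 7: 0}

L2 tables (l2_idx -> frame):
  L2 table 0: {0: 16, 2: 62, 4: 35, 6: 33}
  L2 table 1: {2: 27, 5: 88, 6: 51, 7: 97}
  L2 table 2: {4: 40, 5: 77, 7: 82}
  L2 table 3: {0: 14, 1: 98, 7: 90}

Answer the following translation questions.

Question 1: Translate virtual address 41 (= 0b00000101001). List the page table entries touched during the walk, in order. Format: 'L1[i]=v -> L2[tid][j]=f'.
vaddr = 41 = 0b00000101001
Split: l1_idx=0, l2_idx=1, offset=9

Answer: L1[0]=3 -> L2[3][1]=98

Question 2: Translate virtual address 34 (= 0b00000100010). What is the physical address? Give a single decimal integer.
vaddr = 34 = 0b00000100010
Split: l1_idx=0, l2_idx=1, offset=2
L1[0] = 3
L2[3][1] = 98
paddr = 98 * 32 + 2 = 3138

Answer: 3138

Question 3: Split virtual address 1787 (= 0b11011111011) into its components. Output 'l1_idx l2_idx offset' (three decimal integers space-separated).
vaddr = 1787 = 0b11011111011
  top 3 bits -> l1_idx = 6
  next 3 bits -> l2_idx = 7
  bottom 5 bits -> offset = 27

Answer: 6 7 27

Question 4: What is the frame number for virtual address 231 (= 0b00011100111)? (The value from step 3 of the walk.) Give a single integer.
Answer: 90

Derivation:
vaddr = 231: l1_idx=0, l2_idx=7
L1[0] = 3; L2[3][7] = 90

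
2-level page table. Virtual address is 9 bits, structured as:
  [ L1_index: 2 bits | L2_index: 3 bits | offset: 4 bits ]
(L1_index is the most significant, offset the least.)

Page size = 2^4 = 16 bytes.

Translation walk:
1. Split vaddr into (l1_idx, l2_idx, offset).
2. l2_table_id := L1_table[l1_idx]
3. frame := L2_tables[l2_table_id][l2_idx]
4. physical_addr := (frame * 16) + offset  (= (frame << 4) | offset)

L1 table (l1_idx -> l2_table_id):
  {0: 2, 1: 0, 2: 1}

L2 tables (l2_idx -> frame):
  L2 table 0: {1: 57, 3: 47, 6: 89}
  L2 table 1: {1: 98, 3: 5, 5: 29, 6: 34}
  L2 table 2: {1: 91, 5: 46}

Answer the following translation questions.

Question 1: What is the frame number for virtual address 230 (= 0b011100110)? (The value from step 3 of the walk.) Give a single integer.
Answer: 89

Derivation:
vaddr = 230: l1_idx=1, l2_idx=6
L1[1] = 0; L2[0][6] = 89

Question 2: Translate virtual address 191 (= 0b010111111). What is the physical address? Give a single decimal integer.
vaddr = 191 = 0b010111111
Split: l1_idx=1, l2_idx=3, offset=15
L1[1] = 0
L2[0][3] = 47
paddr = 47 * 16 + 15 = 767

Answer: 767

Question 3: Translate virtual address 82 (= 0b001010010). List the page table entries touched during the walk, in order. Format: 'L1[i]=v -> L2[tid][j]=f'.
vaddr = 82 = 0b001010010
Split: l1_idx=0, l2_idx=5, offset=2

Answer: L1[0]=2 -> L2[2][5]=46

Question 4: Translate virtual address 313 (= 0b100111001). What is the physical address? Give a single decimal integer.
Answer: 89

Derivation:
vaddr = 313 = 0b100111001
Split: l1_idx=2, l2_idx=3, offset=9
L1[2] = 1
L2[1][3] = 5
paddr = 5 * 16 + 9 = 89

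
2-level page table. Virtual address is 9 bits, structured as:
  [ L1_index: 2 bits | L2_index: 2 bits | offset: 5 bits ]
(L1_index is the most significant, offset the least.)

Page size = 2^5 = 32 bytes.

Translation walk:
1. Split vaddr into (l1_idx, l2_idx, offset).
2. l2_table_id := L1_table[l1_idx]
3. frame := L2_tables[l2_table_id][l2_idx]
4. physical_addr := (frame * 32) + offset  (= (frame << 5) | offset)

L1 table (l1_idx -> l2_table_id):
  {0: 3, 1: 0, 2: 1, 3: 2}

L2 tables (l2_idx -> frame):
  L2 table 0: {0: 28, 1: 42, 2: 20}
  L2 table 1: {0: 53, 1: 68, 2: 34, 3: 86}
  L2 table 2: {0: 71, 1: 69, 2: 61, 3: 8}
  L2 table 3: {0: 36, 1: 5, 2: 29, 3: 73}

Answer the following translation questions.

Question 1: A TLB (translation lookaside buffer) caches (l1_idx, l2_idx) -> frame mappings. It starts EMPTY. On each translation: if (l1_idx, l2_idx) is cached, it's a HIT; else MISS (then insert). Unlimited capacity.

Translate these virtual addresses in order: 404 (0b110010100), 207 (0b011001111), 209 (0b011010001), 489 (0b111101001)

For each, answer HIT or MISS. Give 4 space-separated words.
Answer: MISS MISS HIT MISS

Derivation:
vaddr=404: (3,0) not in TLB -> MISS, insert
vaddr=207: (1,2) not in TLB -> MISS, insert
vaddr=209: (1,2) in TLB -> HIT
vaddr=489: (3,3) not in TLB -> MISS, insert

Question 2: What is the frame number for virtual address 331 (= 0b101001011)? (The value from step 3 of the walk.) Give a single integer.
vaddr = 331: l1_idx=2, l2_idx=2
L1[2] = 1; L2[1][2] = 34

Answer: 34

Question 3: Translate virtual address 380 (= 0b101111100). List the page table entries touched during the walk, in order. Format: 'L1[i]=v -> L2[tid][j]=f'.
Answer: L1[2]=1 -> L2[1][3]=86

Derivation:
vaddr = 380 = 0b101111100
Split: l1_idx=2, l2_idx=3, offset=28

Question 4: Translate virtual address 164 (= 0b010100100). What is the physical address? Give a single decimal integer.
Answer: 1348

Derivation:
vaddr = 164 = 0b010100100
Split: l1_idx=1, l2_idx=1, offset=4
L1[1] = 0
L2[0][1] = 42
paddr = 42 * 32 + 4 = 1348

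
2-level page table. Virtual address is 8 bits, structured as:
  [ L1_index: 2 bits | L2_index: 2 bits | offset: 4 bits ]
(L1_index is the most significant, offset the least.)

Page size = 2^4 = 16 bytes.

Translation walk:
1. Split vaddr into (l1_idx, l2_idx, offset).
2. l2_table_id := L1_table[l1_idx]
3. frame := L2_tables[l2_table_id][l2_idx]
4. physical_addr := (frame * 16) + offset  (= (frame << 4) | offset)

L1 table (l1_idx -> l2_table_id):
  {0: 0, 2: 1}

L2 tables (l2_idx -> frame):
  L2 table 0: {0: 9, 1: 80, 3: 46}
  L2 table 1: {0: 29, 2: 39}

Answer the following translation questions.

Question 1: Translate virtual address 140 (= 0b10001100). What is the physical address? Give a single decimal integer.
Answer: 476

Derivation:
vaddr = 140 = 0b10001100
Split: l1_idx=2, l2_idx=0, offset=12
L1[2] = 1
L2[1][0] = 29
paddr = 29 * 16 + 12 = 476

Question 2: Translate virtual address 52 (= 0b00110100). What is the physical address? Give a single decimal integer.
vaddr = 52 = 0b00110100
Split: l1_idx=0, l2_idx=3, offset=4
L1[0] = 0
L2[0][3] = 46
paddr = 46 * 16 + 4 = 740

Answer: 740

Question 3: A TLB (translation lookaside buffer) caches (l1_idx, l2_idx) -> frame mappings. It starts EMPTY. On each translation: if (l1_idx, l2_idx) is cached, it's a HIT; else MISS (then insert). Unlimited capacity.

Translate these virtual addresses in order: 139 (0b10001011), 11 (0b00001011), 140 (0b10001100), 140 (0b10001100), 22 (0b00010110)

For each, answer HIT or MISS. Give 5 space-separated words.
vaddr=139: (2,0) not in TLB -> MISS, insert
vaddr=11: (0,0) not in TLB -> MISS, insert
vaddr=140: (2,0) in TLB -> HIT
vaddr=140: (2,0) in TLB -> HIT
vaddr=22: (0,1) not in TLB -> MISS, insert

Answer: MISS MISS HIT HIT MISS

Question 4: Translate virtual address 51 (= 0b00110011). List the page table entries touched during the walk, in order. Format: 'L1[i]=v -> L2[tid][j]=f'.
vaddr = 51 = 0b00110011
Split: l1_idx=0, l2_idx=3, offset=3

Answer: L1[0]=0 -> L2[0][3]=46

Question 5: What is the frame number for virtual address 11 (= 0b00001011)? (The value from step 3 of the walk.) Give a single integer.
Answer: 9

Derivation:
vaddr = 11: l1_idx=0, l2_idx=0
L1[0] = 0; L2[0][0] = 9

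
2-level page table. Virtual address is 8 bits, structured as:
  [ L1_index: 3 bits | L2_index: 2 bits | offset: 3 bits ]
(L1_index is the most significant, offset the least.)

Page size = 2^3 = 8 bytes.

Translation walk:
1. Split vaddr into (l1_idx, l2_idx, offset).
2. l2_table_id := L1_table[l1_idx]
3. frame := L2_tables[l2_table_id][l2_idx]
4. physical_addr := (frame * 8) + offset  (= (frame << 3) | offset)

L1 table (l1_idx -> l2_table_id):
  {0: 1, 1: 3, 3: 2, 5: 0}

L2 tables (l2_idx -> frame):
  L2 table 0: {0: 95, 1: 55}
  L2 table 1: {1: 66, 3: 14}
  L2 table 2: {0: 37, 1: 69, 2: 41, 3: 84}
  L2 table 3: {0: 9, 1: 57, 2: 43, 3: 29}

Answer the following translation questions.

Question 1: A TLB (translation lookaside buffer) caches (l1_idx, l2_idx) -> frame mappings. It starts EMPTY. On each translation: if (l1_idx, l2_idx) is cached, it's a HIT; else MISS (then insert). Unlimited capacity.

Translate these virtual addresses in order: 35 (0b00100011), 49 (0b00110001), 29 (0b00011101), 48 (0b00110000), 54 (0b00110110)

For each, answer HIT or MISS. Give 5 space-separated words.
vaddr=35: (1,0) not in TLB -> MISS, insert
vaddr=49: (1,2) not in TLB -> MISS, insert
vaddr=29: (0,3) not in TLB -> MISS, insert
vaddr=48: (1,2) in TLB -> HIT
vaddr=54: (1,2) in TLB -> HIT

Answer: MISS MISS MISS HIT HIT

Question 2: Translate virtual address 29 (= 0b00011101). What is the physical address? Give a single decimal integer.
Answer: 117

Derivation:
vaddr = 29 = 0b00011101
Split: l1_idx=0, l2_idx=3, offset=5
L1[0] = 1
L2[1][3] = 14
paddr = 14 * 8 + 5 = 117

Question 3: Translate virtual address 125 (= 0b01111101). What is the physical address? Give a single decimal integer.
vaddr = 125 = 0b01111101
Split: l1_idx=3, l2_idx=3, offset=5
L1[3] = 2
L2[2][3] = 84
paddr = 84 * 8 + 5 = 677

Answer: 677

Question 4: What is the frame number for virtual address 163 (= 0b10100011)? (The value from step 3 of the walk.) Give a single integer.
vaddr = 163: l1_idx=5, l2_idx=0
L1[5] = 0; L2[0][0] = 95

Answer: 95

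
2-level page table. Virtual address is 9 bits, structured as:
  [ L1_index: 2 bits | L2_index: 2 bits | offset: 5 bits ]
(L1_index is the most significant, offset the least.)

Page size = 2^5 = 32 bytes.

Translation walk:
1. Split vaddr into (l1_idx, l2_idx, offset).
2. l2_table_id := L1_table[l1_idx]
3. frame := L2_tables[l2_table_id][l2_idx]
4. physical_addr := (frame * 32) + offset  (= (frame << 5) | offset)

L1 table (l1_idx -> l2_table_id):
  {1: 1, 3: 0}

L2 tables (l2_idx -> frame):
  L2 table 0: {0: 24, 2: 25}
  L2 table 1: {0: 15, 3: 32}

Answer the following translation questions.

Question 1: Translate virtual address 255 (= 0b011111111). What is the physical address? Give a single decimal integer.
Answer: 1055

Derivation:
vaddr = 255 = 0b011111111
Split: l1_idx=1, l2_idx=3, offset=31
L1[1] = 1
L2[1][3] = 32
paddr = 32 * 32 + 31 = 1055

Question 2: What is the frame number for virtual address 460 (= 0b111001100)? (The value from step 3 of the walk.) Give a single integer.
Answer: 25

Derivation:
vaddr = 460: l1_idx=3, l2_idx=2
L1[3] = 0; L2[0][2] = 25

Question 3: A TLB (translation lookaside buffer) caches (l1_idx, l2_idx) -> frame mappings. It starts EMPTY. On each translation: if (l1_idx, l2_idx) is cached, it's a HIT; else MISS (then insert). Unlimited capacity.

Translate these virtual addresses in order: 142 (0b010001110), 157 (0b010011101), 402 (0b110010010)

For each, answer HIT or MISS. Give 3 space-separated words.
Answer: MISS HIT MISS

Derivation:
vaddr=142: (1,0) not in TLB -> MISS, insert
vaddr=157: (1,0) in TLB -> HIT
vaddr=402: (3,0) not in TLB -> MISS, insert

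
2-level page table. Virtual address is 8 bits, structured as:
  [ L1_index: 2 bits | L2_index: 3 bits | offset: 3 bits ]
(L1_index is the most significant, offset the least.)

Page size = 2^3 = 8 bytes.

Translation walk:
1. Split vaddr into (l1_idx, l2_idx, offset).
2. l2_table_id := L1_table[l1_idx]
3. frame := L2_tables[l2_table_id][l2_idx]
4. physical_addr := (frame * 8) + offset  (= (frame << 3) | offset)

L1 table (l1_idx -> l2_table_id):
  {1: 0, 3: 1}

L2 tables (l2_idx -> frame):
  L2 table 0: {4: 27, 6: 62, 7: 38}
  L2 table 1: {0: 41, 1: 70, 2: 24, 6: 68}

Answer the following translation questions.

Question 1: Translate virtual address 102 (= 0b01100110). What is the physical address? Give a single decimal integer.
Answer: 222

Derivation:
vaddr = 102 = 0b01100110
Split: l1_idx=1, l2_idx=4, offset=6
L1[1] = 0
L2[0][4] = 27
paddr = 27 * 8 + 6 = 222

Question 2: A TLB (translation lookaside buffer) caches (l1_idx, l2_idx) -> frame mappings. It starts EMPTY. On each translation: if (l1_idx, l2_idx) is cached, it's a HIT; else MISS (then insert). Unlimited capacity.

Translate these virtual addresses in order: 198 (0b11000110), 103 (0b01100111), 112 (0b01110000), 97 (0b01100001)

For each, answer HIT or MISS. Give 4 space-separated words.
vaddr=198: (3,0) not in TLB -> MISS, insert
vaddr=103: (1,4) not in TLB -> MISS, insert
vaddr=112: (1,6) not in TLB -> MISS, insert
vaddr=97: (1,4) in TLB -> HIT

Answer: MISS MISS MISS HIT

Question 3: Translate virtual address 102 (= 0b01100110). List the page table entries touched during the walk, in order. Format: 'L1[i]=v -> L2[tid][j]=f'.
vaddr = 102 = 0b01100110
Split: l1_idx=1, l2_idx=4, offset=6

Answer: L1[1]=0 -> L2[0][4]=27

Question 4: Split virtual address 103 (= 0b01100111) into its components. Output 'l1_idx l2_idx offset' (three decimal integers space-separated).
vaddr = 103 = 0b01100111
  top 2 bits -> l1_idx = 1
  next 3 bits -> l2_idx = 4
  bottom 3 bits -> offset = 7

Answer: 1 4 7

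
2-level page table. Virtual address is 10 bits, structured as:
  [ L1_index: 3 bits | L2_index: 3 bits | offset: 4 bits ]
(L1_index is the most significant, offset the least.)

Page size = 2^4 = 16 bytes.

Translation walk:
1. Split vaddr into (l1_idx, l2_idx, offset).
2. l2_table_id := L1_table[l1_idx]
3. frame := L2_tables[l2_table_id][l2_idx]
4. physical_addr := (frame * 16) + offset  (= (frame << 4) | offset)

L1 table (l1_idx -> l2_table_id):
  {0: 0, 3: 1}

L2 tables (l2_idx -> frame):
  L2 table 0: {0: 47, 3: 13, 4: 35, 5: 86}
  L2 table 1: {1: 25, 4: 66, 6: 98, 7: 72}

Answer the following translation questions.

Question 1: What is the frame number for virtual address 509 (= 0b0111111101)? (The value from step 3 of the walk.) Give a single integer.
vaddr = 509: l1_idx=3, l2_idx=7
L1[3] = 1; L2[1][7] = 72

Answer: 72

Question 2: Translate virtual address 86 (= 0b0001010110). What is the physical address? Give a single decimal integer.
Answer: 1382

Derivation:
vaddr = 86 = 0b0001010110
Split: l1_idx=0, l2_idx=5, offset=6
L1[0] = 0
L2[0][5] = 86
paddr = 86 * 16 + 6 = 1382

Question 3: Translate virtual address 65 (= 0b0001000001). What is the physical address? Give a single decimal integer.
vaddr = 65 = 0b0001000001
Split: l1_idx=0, l2_idx=4, offset=1
L1[0] = 0
L2[0][4] = 35
paddr = 35 * 16 + 1 = 561

Answer: 561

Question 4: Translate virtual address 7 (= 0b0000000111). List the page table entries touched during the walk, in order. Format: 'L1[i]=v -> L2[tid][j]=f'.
Answer: L1[0]=0 -> L2[0][0]=47

Derivation:
vaddr = 7 = 0b0000000111
Split: l1_idx=0, l2_idx=0, offset=7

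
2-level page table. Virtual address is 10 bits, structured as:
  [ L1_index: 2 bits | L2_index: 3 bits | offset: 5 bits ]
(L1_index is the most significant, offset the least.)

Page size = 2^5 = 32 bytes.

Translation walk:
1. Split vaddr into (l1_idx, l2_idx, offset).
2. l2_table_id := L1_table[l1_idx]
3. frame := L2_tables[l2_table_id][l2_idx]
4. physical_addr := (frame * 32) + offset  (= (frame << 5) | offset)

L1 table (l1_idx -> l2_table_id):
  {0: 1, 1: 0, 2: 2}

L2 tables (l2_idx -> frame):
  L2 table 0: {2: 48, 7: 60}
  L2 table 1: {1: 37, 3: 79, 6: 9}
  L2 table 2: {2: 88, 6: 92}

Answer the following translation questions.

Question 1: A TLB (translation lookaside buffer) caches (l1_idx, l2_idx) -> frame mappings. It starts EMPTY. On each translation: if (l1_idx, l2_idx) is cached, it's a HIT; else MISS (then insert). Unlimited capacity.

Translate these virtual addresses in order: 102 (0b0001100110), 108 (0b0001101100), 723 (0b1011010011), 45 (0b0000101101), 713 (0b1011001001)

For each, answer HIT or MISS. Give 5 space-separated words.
Answer: MISS HIT MISS MISS HIT

Derivation:
vaddr=102: (0,3) not in TLB -> MISS, insert
vaddr=108: (0,3) in TLB -> HIT
vaddr=723: (2,6) not in TLB -> MISS, insert
vaddr=45: (0,1) not in TLB -> MISS, insert
vaddr=713: (2,6) in TLB -> HIT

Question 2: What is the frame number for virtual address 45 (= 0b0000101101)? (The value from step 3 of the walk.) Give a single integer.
vaddr = 45: l1_idx=0, l2_idx=1
L1[0] = 1; L2[1][1] = 37

Answer: 37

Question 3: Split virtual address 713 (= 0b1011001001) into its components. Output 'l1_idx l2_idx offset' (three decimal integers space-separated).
Answer: 2 6 9

Derivation:
vaddr = 713 = 0b1011001001
  top 2 bits -> l1_idx = 2
  next 3 bits -> l2_idx = 6
  bottom 5 bits -> offset = 9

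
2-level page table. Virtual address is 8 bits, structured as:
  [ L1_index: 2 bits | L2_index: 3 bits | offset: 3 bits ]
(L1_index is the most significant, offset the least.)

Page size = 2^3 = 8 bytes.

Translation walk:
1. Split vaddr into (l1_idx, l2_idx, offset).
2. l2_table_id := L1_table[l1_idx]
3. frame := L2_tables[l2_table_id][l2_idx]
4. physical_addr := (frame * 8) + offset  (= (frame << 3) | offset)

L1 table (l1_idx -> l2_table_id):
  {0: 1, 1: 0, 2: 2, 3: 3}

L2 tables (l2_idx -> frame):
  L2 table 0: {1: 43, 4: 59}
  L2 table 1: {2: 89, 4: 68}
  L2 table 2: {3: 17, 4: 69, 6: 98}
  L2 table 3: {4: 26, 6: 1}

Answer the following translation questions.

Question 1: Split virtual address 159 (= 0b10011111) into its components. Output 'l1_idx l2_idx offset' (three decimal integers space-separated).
Answer: 2 3 7

Derivation:
vaddr = 159 = 0b10011111
  top 2 bits -> l1_idx = 2
  next 3 bits -> l2_idx = 3
  bottom 3 bits -> offset = 7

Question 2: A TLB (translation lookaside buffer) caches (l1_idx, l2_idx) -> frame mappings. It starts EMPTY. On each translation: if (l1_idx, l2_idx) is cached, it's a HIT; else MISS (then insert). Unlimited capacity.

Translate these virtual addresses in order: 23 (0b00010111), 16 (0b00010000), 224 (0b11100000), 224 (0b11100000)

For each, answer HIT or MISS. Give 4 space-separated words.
Answer: MISS HIT MISS HIT

Derivation:
vaddr=23: (0,2) not in TLB -> MISS, insert
vaddr=16: (0,2) in TLB -> HIT
vaddr=224: (3,4) not in TLB -> MISS, insert
vaddr=224: (3,4) in TLB -> HIT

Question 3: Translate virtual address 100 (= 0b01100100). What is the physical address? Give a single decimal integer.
Answer: 476

Derivation:
vaddr = 100 = 0b01100100
Split: l1_idx=1, l2_idx=4, offset=4
L1[1] = 0
L2[0][4] = 59
paddr = 59 * 8 + 4 = 476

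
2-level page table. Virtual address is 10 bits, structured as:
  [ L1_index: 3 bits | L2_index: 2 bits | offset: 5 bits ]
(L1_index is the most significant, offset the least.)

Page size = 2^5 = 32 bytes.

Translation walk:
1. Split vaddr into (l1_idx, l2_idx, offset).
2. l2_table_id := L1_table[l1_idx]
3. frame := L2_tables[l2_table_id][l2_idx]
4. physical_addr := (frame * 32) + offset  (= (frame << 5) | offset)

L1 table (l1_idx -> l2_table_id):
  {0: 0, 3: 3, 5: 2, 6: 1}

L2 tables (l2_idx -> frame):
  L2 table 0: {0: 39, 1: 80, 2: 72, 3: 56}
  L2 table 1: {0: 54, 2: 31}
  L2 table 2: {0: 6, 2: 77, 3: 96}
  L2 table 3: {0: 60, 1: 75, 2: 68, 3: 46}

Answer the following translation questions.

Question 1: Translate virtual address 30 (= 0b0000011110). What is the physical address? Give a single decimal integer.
vaddr = 30 = 0b0000011110
Split: l1_idx=0, l2_idx=0, offset=30
L1[0] = 0
L2[0][0] = 39
paddr = 39 * 32 + 30 = 1278

Answer: 1278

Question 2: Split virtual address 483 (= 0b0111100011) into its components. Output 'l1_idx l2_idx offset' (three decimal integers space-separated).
vaddr = 483 = 0b0111100011
  top 3 bits -> l1_idx = 3
  next 2 bits -> l2_idx = 3
  bottom 5 bits -> offset = 3

Answer: 3 3 3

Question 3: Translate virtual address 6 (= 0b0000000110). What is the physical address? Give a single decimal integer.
vaddr = 6 = 0b0000000110
Split: l1_idx=0, l2_idx=0, offset=6
L1[0] = 0
L2[0][0] = 39
paddr = 39 * 32 + 6 = 1254

Answer: 1254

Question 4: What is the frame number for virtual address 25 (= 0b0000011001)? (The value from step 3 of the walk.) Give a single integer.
vaddr = 25: l1_idx=0, l2_idx=0
L1[0] = 0; L2[0][0] = 39

Answer: 39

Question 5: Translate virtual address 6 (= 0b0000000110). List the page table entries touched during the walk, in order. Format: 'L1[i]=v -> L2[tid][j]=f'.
vaddr = 6 = 0b0000000110
Split: l1_idx=0, l2_idx=0, offset=6

Answer: L1[0]=0 -> L2[0][0]=39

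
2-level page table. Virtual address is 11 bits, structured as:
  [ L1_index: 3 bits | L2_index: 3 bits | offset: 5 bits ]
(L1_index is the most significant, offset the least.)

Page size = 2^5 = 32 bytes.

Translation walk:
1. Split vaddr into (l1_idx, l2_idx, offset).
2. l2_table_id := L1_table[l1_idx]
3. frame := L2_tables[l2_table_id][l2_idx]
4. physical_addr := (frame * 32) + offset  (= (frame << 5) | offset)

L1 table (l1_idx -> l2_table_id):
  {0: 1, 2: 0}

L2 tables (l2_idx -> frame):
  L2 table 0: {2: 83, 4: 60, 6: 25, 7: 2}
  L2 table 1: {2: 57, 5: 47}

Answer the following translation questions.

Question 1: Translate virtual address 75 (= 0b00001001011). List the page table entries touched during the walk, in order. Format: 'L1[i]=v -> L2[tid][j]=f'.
Answer: L1[0]=1 -> L2[1][2]=57

Derivation:
vaddr = 75 = 0b00001001011
Split: l1_idx=0, l2_idx=2, offset=11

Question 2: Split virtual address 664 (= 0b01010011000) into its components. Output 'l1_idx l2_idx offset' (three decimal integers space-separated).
vaddr = 664 = 0b01010011000
  top 3 bits -> l1_idx = 2
  next 3 bits -> l2_idx = 4
  bottom 5 bits -> offset = 24

Answer: 2 4 24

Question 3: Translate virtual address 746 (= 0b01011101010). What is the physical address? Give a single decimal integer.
vaddr = 746 = 0b01011101010
Split: l1_idx=2, l2_idx=7, offset=10
L1[2] = 0
L2[0][7] = 2
paddr = 2 * 32 + 10 = 74

Answer: 74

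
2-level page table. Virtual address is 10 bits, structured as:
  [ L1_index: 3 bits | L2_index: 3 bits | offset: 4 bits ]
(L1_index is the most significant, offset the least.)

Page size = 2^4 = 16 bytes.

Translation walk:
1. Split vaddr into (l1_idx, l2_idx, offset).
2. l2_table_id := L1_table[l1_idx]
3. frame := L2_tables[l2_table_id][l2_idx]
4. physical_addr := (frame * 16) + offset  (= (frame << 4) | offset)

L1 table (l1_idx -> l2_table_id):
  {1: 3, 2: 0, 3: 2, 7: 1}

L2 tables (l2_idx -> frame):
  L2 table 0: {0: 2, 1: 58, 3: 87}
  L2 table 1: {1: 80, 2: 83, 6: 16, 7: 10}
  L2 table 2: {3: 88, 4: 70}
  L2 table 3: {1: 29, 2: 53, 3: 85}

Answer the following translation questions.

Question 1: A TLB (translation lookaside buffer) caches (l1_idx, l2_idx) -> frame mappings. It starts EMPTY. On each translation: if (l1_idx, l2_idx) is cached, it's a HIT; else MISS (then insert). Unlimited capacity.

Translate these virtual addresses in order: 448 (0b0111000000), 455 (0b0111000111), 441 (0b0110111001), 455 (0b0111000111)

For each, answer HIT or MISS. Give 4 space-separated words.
Answer: MISS HIT MISS HIT

Derivation:
vaddr=448: (3,4) not in TLB -> MISS, insert
vaddr=455: (3,4) in TLB -> HIT
vaddr=441: (3,3) not in TLB -> MISS, insert
vaddr=455: (3,4) in TLB -> HIT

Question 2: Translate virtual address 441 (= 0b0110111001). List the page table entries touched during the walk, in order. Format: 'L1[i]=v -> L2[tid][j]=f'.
Answer: L1[3]=2 -> L2[2][3]=88

Derivation:
vaddr = 441 = 0b0110111001
Split: l1_idx=3, l2_idx=3, offset=9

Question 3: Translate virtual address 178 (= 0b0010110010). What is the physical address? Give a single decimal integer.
Answer: 1362

Derivation:
vaddr = 178 = 0b0010110010
Split: l1_idx=1, l2_idx=3, offset=2
L1[1] = 3
L2[3][3] = 85
paddr = 85 * 16 + 2 = 1362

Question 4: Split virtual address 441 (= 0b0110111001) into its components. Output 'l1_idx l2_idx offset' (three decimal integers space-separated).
vaddr = 441 = 0b0110111001
  top 3 bits -> l1_idx = 3
  next 3 bits -> l2_idx = 3
  bottom 4 bits -> offset = 9

Answer: 3 3 9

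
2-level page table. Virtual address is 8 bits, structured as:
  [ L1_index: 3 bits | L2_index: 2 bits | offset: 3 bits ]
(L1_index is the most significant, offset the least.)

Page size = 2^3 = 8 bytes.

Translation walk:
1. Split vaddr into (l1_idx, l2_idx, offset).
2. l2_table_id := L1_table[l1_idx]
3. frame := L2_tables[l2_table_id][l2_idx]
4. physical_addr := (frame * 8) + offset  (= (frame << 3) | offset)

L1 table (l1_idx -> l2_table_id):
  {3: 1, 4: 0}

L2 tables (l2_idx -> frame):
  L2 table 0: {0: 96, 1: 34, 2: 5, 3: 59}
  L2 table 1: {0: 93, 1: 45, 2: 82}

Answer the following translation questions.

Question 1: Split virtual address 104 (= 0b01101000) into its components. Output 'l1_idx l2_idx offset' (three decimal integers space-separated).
Answer: 3 1 0

Derivation:
vaddr = 104 = 0b01101000
  top 3 bits -> l1_idx = 3
  next 2 bits -> l2_idx = 1
  bottom 3 bits -> offset = 0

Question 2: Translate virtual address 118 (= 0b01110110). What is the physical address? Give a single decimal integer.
vaddr = 118 = 0b01110110
Split: l1_idx=3, l2_idx=2, offset=6
L1[3] = 1
L2[1][2] = 82
paddr = 82 * 8 + 6 = 662

Answer: 662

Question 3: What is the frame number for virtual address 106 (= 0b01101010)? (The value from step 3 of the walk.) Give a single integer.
Answer: 45

Derivation:
vaddr = 106: l1_idx=3, l2_idx=1
L1[3] = 1; L2[1][1] = 45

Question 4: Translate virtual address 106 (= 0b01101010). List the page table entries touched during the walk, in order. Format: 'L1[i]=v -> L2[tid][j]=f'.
Answer: L1[3]=1 -> L2[1][1]=45

Derivation:
vaddr = 106 = 0b01101010
Split: l1_idx=3, l2_idx=1, offset=2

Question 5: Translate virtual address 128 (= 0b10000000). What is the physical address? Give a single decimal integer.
Answer: 768

Derivation:
vaddr = 128 = 0b10000000
Split: l1_idx=4, l2_idx=0, offset=0
L1[4] = 0
L2[0][0] = 96
paddr = 96 * 8 + 0 = 768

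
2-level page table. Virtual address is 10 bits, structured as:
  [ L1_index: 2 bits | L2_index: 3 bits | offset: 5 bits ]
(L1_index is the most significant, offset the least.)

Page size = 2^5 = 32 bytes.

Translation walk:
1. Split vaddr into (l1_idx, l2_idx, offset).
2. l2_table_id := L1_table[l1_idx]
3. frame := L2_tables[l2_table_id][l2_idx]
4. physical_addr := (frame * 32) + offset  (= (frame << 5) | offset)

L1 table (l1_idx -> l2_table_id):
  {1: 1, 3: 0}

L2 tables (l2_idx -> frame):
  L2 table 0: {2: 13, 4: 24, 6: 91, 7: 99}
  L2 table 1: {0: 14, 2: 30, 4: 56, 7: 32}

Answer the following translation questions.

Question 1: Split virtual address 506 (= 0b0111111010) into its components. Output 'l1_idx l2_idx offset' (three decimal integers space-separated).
vaddr = 506 = 0b0111111010
  top 2 bits -> l1_idx = 1
  next 3 bits -> l2_idx = 7
  bottom 5 bits -> offset = 26

Answer: 1 7 26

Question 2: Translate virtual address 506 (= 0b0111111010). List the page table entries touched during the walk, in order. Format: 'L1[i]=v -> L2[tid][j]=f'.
Answer: L1[1]=1 -> L2[1][7]=32

Derivation:
vaddr = 506 = 0b0111111010
Split: l1_idx=1, l2_idx=7, offset=26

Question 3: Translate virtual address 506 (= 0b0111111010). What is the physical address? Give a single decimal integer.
vaddr = 506 = 0b0111111010
Split: l1_idx=1, l2_idx=7, offset=26
L1[1] = 1
L2[1][7] = 32
paddr = 32 * 32 + 26 = 1050

Answer: 1050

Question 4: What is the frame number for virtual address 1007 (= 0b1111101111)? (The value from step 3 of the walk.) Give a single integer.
vaddr = 1007: l1_idx=3, l2_idx=7
L1[3] = 0; L2[0][7] = 99

Answer: 99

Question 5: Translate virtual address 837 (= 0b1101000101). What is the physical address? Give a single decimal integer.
Answer: 421

Derivation:
vaddr = 837 = 0b1101000101
Split: l1_idx=3, l2_idx=2, offset=5
L1[3] = 0
L2[0][2] = 13
paddr = 13 * 32 + 5 = 421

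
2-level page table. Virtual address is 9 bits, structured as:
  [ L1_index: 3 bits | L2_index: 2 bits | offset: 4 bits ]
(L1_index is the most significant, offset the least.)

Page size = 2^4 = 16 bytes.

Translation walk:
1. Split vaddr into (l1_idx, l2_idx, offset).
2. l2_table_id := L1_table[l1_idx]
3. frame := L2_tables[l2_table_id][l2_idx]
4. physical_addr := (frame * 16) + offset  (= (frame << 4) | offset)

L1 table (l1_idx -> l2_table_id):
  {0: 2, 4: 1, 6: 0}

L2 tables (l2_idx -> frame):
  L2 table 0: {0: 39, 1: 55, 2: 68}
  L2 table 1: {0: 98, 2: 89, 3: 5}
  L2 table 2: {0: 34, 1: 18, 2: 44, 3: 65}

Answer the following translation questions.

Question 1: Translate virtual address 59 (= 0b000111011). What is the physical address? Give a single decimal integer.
vaddr = 59 = 0b000111011
Split: l1_idx=0, l2_idx=3, offset=11
L1[0] = 2
L2[2][3] = 65
paddr = 65 * 16 + 11 = 1051

Answer: 1051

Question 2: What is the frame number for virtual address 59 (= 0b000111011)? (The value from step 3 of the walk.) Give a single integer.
vaddr = 59: l1_idx=0, l2_idx=3
L1[0] = 2; L2[2][3] = 65

Answer: 65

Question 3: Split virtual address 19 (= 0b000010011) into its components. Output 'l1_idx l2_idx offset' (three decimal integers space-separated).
Answer: 0 1 3

Derivation:
vaddr = 19 = 0b000010011
  top 3 bits -> l1_idx = 0
  next 2 bits -> l2_idx = 1
  bottom 4 bits -> offset = 3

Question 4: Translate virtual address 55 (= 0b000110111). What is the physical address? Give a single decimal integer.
vaddr = 55 = 0b000110111
Split: l1_idx=0, l2_idx=3, offset=7
L1[0] = 2
L2[2][3] = 65
paddr = 65 * 16 + 7 = 1047

Answer: 1047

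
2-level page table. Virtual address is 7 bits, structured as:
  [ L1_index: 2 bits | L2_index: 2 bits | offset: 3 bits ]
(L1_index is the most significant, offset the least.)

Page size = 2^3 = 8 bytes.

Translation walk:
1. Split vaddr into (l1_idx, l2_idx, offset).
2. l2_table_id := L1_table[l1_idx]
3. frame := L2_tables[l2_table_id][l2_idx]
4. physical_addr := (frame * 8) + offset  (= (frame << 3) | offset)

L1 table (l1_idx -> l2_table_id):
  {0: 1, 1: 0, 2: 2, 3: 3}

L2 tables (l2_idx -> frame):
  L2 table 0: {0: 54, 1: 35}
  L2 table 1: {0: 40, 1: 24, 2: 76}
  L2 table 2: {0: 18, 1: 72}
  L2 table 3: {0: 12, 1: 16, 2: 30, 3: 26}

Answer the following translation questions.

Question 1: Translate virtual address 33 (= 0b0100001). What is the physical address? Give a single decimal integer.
vaddr = 33 = 0b0100001
Split: l1_idx=1, l2_idx=0, offset=1
L1[1] = 0
L2[0][0] = 54
paddr = 54 * 8 + 1 = 433

Answer: 433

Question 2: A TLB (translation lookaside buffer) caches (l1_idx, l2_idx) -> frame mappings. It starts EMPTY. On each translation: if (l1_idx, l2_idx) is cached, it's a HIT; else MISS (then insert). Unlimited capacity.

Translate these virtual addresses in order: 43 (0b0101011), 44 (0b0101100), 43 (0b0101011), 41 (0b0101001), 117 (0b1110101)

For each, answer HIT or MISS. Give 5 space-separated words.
vaddr=43: (1,1) not in TLB -> MISS, insert
vaddr=44: (1,1) in TLB -> HIT
vaddr=43: (1,1) in TLB -> HIT
vaddr=41: (1,1) in TLB -> HIT
vaddr=117: (3,2) not in TLB -> MISS, insert

Answer: MISS HIT HIT HIT MISS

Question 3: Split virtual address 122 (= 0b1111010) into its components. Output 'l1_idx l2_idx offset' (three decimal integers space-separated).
Answer: 3 3 2

Derivation:
vaddr = 122 = 0b1111010
  top 2 bits -> l1_idx = 3
  next 2 bits -> l2_idx = 3
  bottom 3 bits -> offset = 2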